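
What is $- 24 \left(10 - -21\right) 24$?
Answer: $-17856$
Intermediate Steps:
$- 24 \left(10 - -21\right) 24 = - 24 \left(10 + 21\right) 24 = \left(-24\right) 31 \cdot 24 = \left(-744\right) 24 = -17856$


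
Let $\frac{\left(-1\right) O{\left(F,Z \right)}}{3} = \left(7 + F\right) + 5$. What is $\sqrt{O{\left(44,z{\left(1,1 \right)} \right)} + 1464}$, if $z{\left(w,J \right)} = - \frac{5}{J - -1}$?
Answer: $36$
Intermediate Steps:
$z{\left(w,J \right)} = - \frac{5}{1 + J}$ ($z{\left(w,J \right)} = - \frac{5}{J + 1} = - \frac{5}{1 + J}$)
$O{\left(F,Z \right)} = -36 - 3 F$ ($O{\left(F,Z \right)} = - 3 \left(\left(7 + F\right) + 5\right) = - 3 \left(12 + F\right) = -36 - 3 F$)
$\sqrt{O{\left(44,z{\left(1,1 \right)} \right)} + 1464} = \sqrt{\left(-36 - 132\right) + 1464} = \sqrt{-168 + 1464} = \sqrt{1296} = 36$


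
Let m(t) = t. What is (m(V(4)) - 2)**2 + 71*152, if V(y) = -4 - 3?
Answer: 10873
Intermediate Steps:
V(y) = -7
(m(V(4)) - 2)**2 + 71*152 = (-7 - 2)**2 + 71*152 = (-9)**2 + 10792 = 81 + 10792 = 10873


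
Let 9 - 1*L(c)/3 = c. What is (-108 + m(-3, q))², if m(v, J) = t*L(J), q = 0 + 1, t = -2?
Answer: 24336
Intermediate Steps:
L(c) = 27 - 3*c
q = 1
m(v, J) = -54 + 6*J (m(v, J) = -2*(27 - 3*J) = -54 + 6*J)
(-108 + m(-3, q))² = (-108 + (-54 + 6*1))² = (-108 + (-54 + 6))² = (-108 - 48)² = (-156)² = 24336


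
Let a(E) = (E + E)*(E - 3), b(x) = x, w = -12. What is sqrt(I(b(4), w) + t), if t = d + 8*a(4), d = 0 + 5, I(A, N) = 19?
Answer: 2*sqrt(22) ≈ 9.3808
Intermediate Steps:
a(E) = 2*E*(-3 + E) (a(E) = (2*E)*(-3 + E) = 2*E*(-3 + E))
d = 5
t = 69 (t = 5 + 8*(2*4*(-3 + 4)) = 5 + 8*(2*4*1) = 5 + 8*8 = 5 + 64 = 69)
sqrt(I(b(4), w) + t) = sqrt(19 + 69) = sqrt(88) = 2*sqrt(22)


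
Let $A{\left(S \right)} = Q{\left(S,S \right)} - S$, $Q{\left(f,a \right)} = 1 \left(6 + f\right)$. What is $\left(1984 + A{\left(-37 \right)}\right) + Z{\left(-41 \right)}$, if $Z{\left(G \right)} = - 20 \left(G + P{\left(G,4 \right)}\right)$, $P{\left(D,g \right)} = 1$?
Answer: $2790$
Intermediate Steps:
$Q{\left(f,a \right)} = 6 + f$
$A{\left(S \right)} = 6$ ($A{\left(S \right)} = \left(6 + S\right) - S = 6$)
$Z{\left(G \right)} = -20 - 20 G$ ($Z{\left(G \right)} = - 20 \left(G + 1\right) = - 20 \left(1 + G\right) = -20 - 20 G$)
$\left(1984 + A{\left(-37 \right)}\right) + Z{\left(-41 \right)} = \left(1984 + 6\right) - -800 = 1990 + \left(-20 + 820\right) = 1990 + 800 = 2790$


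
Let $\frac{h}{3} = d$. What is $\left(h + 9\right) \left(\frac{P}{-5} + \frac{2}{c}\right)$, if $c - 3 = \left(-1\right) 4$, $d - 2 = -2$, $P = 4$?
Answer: $- \frac{126}{5} \approx -25.2$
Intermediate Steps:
$d = 0$ ($d = 2 - 2 = 0$)
$h = 0$ ($h = 3 \cdot 0 = 0$)
$c = -1$ ($c = 3 - 4 = -1$)
$\left(h + 9\right) \left(\frac{P}{-5} + \frac{2}{c}\right) = \left(0 + 9\right) \left(\frac{4}{-5} + \frac{2}{-1}\right) = 9 \left(4 \left(- \frac{1}{5}\right) + 2 \left(-1\right)\right) = 9 \left(- \frac{4}{5} - 2\right) = 9 \left(- \frac{14}{5}\right) = - \frac{126}{5}$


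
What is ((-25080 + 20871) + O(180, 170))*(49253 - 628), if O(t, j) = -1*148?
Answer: -211859125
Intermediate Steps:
O(t, j) = -148
((-25080 + 20871) + O(180, 170))*(49253 - 628) = ((-25080 + 20871) - 148)*(49253 - 628) = (-4209 - 148)*48625 = -4357*48625 = -211859125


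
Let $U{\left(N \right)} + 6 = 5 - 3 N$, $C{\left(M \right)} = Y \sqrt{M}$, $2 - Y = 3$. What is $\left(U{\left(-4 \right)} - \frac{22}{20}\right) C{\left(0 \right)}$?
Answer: $0$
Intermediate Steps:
$Y = -1$ ($Y = 2 - 3 = -1$)
$C{\left(M \right)} = - \sqrt{M}$
$U{\left(N \right)} = -1 - 3 N$ ($U{\left(N \right)} = -6 - \left(-5 + 3 N\right) = -1 - 3 N$)
$\left(U{\left(-4 \right)} - \frac{22}{20}\right) C{\left(0 \right)} = \left(\left(-1 - -12\right) - \frac{22}{20}\right) \left(- \sqrt{0}\right) = \left(\left(-1 + 12\right) - \frac{11}{10}\right) \left(\left(-1\right) 0\right) = \left(11 - \frac{11}{10}\right) 0 = \frac{99}{10} \cdot 0 = 0$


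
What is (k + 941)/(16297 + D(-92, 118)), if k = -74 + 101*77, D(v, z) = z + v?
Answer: 8644/16323 ≈ 0.52956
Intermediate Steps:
D(v, z) = v + z
k = 7703 (k = -74 + 7777 = 7703)
(k + 941)/(16297 + D(-92, 118)) = (7703 + 941)/(16297 + (-92 + 118)) = 8644/(16297 + 26) = 8644/16323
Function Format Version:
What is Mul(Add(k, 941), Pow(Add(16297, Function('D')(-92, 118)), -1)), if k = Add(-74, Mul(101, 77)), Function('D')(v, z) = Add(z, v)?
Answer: Rational(8644, 16323) ≈ 0.52956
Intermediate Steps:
Function('D')(v, z) = Add(v, z)
k = 7703 (k = Add(-74, 7777) = 7703)
Mul(Add(k, 941), Pow(Add(16297, Function('D')(-92, 118)), -1)) = Mul(Add(7703, 941), Pow(Add(16297, Add(-92, 118)), -1)) = Mul(8644, Pow(Add(16297, 26), -1)) = Mul(8644, Pow(16323, -1)) = Mul(8644, Rational(1, 16323)) = Rational(8644, 16323)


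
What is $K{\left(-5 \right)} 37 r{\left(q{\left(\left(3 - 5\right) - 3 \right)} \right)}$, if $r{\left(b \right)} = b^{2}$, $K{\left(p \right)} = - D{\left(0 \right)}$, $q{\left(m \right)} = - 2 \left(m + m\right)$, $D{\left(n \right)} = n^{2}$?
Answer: $0$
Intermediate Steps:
$q{\left(m \right)} = - 4 m$ ($q{\left(m \right)} = - 2 \cdot 2 m = - 4 m$)
$K{\left(p \right)} = 0$ ($K{\left(p \right)} = - 0^{2} = \left(-1\right) 0 = 0$)
$K{\left(-5 \right)} 37 r{\left(q{\left(\left(3 - 5\right) - 3 \right)} \right)} = 0 \cdot 37 \left(- 4 \left(\left(3 - 5\right) - 3\right)\right)^{2} = 0 \left(- 4 \left(-2 - 3\right)\right)^{2} = 0 \left(\left(-4\right) \left(-5\right)\right)^{2} = 0 \cdot 20^{2} = 0 \cdot 400 = 0$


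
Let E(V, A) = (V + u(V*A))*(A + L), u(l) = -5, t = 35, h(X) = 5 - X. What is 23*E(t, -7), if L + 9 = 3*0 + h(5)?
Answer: -11040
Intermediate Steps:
L = -9 (L = -9 + (3*0 + (5 - 1*5)) = -9 + (0 + (5 - 5)) = -9 + (0 + 0) = -9 + 0 = -9)
E(V, A) = (-9 + A)*(-5 + V) (E(V, A) = (V - 5)*(A - 9) = (-5 + V)*(-9 + A) = (-9 + A)*(-5 + V))
23*E(t, -7) = 23*(45 - 9*35 - 5*(-7) - 7*35) = 23*(45 - 315 + 35 - 245) = 23*(-480) = -11040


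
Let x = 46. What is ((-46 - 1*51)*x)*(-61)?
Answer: 272182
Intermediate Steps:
((-46 - 1*51)*x)*(-61) = ((-46 - 1*51)*46)*(-61) = ((-46 - 51)*46)*(-61) = -97*46*(-61) = -4462*(-61) = 272182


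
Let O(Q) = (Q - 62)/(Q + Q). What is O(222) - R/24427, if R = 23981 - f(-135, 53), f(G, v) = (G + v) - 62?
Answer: -1700795/2711397 ≈ -0.62728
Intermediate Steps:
f(G, v) = -62 + G + v
R = 24125 (R = 23981 - (-62 - 135 + 53) = 23981 - 1*(-144) = 23981 + 144 = 24125)
O(Q) = (-62 + Q)/(2*Q) (O(Q) = (-62 + Q)/((2*Q)) = (-62 + Q)*(1/(2*Q)) = (-62 + Q)/(2*Q))
O(222) - R/24427 = (½)*(-62 + 222)/222 - 24125/24427 = (½)*(1/222)*160 - 24125/24427 = 40/111 - 1*24125/24427 = 40/111 - 24125/24427 = -1700795/2711397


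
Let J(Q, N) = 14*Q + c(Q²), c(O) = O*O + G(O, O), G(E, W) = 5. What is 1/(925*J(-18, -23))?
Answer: 1/96874325 ≈ 1.0323e-8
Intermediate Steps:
c(O) = 5 + O² (c(O) = O*O + 5 = O² + 5 = 5 + O²)
J(Q, N) = 5 + Q⁴ + 14*Q (J(Q, N) = 14*Q + (5 + (Q²)²) = 14*Q + (5 + Q⁴) = 5 + Q⁴ + 14*Q)
1/(925*J(-18, -23)) = 1/(925*(5 + (-18)⁴ + 14*(-18))) = 1/(925*(5 + 104976 - 252)) = (1/925)/104729 = (1/925)*(1/104729) = 1/96874325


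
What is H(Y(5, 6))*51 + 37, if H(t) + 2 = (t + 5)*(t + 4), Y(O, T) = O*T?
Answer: 60625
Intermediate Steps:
H(t) = -2 + (4 + t)*(5 + t) (H(t) = -2 + (t + 5)*(t + 4) = -2 + (5 + t)*(4 + t) = -2 + (4 + t)*(5 + t))
H(Y(5, 6))*51 + 37 = (18 + (5*6)² + 9*(5*6))*51 + 37 = (18 + 30² + 9*30)*51 + 37 = (18 + 900 + 270)*51 + 37 = 1188*51 + 37 = 60588 + 37 = 60625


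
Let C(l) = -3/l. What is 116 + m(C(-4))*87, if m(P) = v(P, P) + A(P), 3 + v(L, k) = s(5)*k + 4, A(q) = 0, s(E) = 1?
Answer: 1073/4 ≈ 268.25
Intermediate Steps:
v(L, k) = 1 + k (v(L, k) = -3 + (1*k + 4) = -3 + (k + 4) = -3 + (4 + k) = 1 + k)
m(P) = 1 + P (m(P) = (1 + P) + 0 = 1 + P)
116 + m(C(-4))*87 = 116 + (1 - 3/(-4))*87 = 116 + (1 - 3*(-1/4))*87 = 116 + (1 + 3/4)*87 = 116 + (7/4)*87 = 116 + 609/4 = 1073/4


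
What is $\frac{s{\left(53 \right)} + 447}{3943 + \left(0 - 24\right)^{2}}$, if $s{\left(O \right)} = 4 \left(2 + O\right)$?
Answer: $\frac{667}{4519} \approx 0.1476$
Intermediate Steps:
$s{\left(O \right)} = 8 + 4 O$
$\frac{s{\left(53 \right)} + 447}{3943 + \left(0 - 24\right)^{2}} = \frac{\left(8 + 4 \cdot 53\right) + 447}{3943 + \left(0 - 24\right)^{2}} = \frac{\left(8 + 212\right) + 447}{3943 + \left(-24\right)^{2}} = \frac{220 + 447}{3943 + 576} = \frac{667}{4519}$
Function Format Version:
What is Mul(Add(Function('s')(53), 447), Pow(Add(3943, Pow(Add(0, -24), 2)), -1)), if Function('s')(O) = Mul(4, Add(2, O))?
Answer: Rational(667, 4519) ≈ 0.14760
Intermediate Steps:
Function('s')(O) = Add(8, Mul(4, O))
Mul(Add(Function('s')(53), 447), Pow(Add(3943, Pow(Add(0, -24), 2)), -1)) = Mul(Add(Add(8, Mul(4, 53)), 447), Pow(Add(3943, Pow(Add(0, -24), 2)), -1)) = Mul(Add(Add(8, 212), 447), Pow(Add(3943, Pow(-24, 2)), -1)) = Mul(Add(220, 447), Pow(Add(3943, 576), -1)) = Mul(667, Pow(4519, -1)) = Mul(667, Rational(1, 4519)) = Rational(667, 4519)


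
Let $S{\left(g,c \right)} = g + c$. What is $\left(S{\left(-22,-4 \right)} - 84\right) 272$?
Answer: $-29920$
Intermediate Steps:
$S{\left(g,c \right)} = c + g$
$\left(S{\left(-22,-4 \right)} - 84\right) 272 = \left(\left(-4 - 22\right) - 84\right) 272 = \left(-26 - 84\right) 272 = \left(-110\right) 272 = -29920$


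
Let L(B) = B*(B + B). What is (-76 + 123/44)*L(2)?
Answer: -6442/11 ≈ -585.64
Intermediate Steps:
L(B) = 2*B**2 (L(B) = B*(2*B) = 2*B**2)
(-76 + 123/44)*L(2) = (-76 + 123/44)*(2*2**2) = (-76 + 123*(1/44))*(2*4) = (-76 + 123/44)*8 = -3221/44*8 = -6442/11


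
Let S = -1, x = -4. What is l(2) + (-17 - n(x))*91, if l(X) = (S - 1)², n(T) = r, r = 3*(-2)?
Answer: -997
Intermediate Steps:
r = -6
n(T) = -6
l(X) = 4 (l(X) = (-1 - 1)² = (-2)² = 4)
l(2) + (-17 - n(x))*91 = 4 + (-17 - 1*(-6))*91 = 4 + (-17 + 6)*91 = 4 - 11*91 = 4 - 1001 = -997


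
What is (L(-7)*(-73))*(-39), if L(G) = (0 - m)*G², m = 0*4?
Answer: 0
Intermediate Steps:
m = 0
L(G) = 0 (L(G) = (0 - 1*0)*G² = (0 + 0)*G² = 0*G² = 0)
(L(-7)*(-73))*(-39) = (0*(-73))*(-39) = 0*(-39) = 0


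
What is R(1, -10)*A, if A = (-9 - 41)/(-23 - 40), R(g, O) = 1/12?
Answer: 25/378 ≈ 0.066138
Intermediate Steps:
R(g, O) = 1/12
A = 50/63 (A = -50/(-63) = -50*(-1/63) = 50/63 ≈ 0.79365)
R(1, -10)*A = (1/12)*(50/63) = 25/378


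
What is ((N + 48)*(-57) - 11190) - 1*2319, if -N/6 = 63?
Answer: 5301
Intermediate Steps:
N = -378 (N = -6*63 = -378)
((N + 48)*(-57) - 11190) - 1*2319 = ((-378 + 48)*(-57) - 11190) - 1*2319 = (-330*(-57) - 11190) - 2319 = (18810 - 11190) - 2319 = 7620 - 2319 = 5301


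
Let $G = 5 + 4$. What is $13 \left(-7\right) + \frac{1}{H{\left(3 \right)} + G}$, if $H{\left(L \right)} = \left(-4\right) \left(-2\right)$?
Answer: $- \frac{1546}{17} \approx -90.941$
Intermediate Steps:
$H{\left(L \right)} = 8$
$G = 9$
$13 \left(-7\right) + \frac{1}{H{\left(3 \right)} + G} = 13 \left(-7\right) + \frac{1}{8 + 9} = -91 + \frac{1}{17} = - \frac{1546}{17}$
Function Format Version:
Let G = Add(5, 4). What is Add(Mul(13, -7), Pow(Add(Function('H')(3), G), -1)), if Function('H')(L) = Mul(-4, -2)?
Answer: Rational(-1546, 17) ≈ -90.941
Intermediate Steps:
Function('H')(L) = 8
G = 9
Add(Mul(13, -7), Pow(Add(Function('H')(3), G), -1)) = Add(Mul(13, -7), Pow(Add(8, 9), -1)) = Add(-91, Pow(17, -1)) = Add(-91, Rational(1, 17)) = Rational(-1546, 17)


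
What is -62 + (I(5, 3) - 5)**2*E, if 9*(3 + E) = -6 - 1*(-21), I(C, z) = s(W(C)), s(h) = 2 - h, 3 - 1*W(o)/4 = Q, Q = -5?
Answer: -5086/3 ≈ -1695.3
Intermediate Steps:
W(o) = 32 (W(o) = 12 - 4*(-5) = 12 + 20 = 32)
I(C, z) = -30 (I(C, z) = 2 - 1*32 = 2 - 32 = -30)
E = -4/3 (E = -3 + (-6 - 1*(-21))/9 = -3 + (-6 + 21)/9 = -3 + (1/9)*15 = -3 + 5/3 = -4/3 ≈ -1.3333)
-62 + (I(5, 3) - 5)**2*E = -62 + (-30 - 5)**2*(-4/3) = -62 + (-35)**2*(-4/3) = -62 + 1225*(-4/3) = -62 - 4900/3 = -5086/3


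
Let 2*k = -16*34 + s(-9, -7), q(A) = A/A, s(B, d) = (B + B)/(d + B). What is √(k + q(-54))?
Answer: I*√4327/4 ≈ 16.445*I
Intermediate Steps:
s(B, d) = 2*B/(B + d) (s(B, d) = (2*B)/(B + d) = 2*B/(B + d))
q(A) = 1
k = -4343/16 (k = (-16*34 + 2*(-9)/(-9 - 7))/2 = (-544 + 2*(-9)/(-16))/2 = (-544 + 2*(-9)*(-1/16))/2 = (-544 + 9/8)/2 = (½)*(-4343/8) = -4343/16 ≈ -271.44)
√(k + q(-54)) = √(-4343/16 + 1) = √(-4327/16) = I*√4327/4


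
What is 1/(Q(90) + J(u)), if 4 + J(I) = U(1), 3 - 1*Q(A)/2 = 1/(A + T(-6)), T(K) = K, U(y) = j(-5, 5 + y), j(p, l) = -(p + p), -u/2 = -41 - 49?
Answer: 42/503 ≈ 0.083499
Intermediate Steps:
u = 180 (u = -2*(-41 - 49) = -2*(-90) = 180)
j(p, l) = -2*p
U(y) = 10 (U(y) = -2*(-5) = 10)
Q(A) = 6 - 2/(-6 + A) (Q(A) = 6 - 2/(A - 6) = 6 - 2/(-6 + A))
J(I) = 6 (J(I) = -4 + 10 = 6)
1/(Q(90) + J(u)) = 1/(2*(-19 + 3*90)/(-6 + 90) + 6) = 1/(2*(-19 + 270)/84 + 6) = 1/(2*(1/84)*251 + 6) = 1/(251/42 + 6) = 1/(503/42) = 42/503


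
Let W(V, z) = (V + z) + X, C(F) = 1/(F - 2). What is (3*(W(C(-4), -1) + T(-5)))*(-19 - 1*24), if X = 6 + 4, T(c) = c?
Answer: -989/2 ≈ -494.50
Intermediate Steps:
X = 10
C(F) = 1/(-2 + F)
W(V, z) = 10 + V + z (W(V, z) = (V + z) + 10 = 10 + V + z)
(3*(W(C(-4), -1) + T(-5)))*(-19 - 1*24) = (3*((10 + 1/(-2 - 4) - 1) - 5))*(-19 - 1*24) = (3*((10 + 1/(-6) - 1) - 5))*(-19 - 24) = (3*((10 - 1/6 - 1) - 5))*(-43) = (3*(53/6 - 5))*(-43) = (3*(23/6))*(-43) = (23/2)*(-43) = -989/2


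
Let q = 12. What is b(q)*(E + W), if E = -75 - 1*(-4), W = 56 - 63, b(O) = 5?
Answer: -390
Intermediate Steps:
W = -7
E = -71 (E = -75 + 4 = -71)
b(q)*(E + W) = 5*(-71 - 7) = 5*(-78) = -390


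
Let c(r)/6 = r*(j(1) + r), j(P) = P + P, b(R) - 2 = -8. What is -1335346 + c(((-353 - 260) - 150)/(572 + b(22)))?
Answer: -213893896229/160178 ≈ -1.3354e+6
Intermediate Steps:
b(R) = -6 (b(R) = 2 - 8 = -6)
j(P) = 2*P
c(r) = 6*r*(2 + r) (c(r) = 6*(r*(2*1 + r)) = 6*(r*(2 + r)) = 6*r*(2 + r))
-1335346 + c(((-353 - 260) - 150)/(572 + b(22))) = -1335346 + 6*(((-353 - 260) - 150)/(572 - 6))*(2 + ((-353 - 260) - 150)/(572 - 6)) = -1335346 + 6*((-613 - 150)/566)*(2 + (-613 - 150)/566) = -1335346 + 6*(-763*1/566)*(2 - 763*1/566) = -1335346 + 6*(-763/566)*(2 - 763/566) = -1335346 + 6*(-763/566)*(369/566) = -1335346 - 844641/160178 = -213893896229/160178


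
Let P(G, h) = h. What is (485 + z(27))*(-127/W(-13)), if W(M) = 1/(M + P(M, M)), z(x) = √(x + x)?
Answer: 1601470 + 9906*√6 ≈ 1.6257e+6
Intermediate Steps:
z(x) = √2*√x (z(x) = √(2*x) = √2*√x)
W(M) = 1/(2*M) (W(M) = 1/(M + M) = 1/(2*M))
(485 + z(27))*(-127/W(-13)) = (485 + √2*√27)*(-127/((½)/(-13))) = (485 + √2*(3*√3))*(-127/((½)*(-1/13))) = (485 + 3*√6)*(-127/(-1/26)) = (485 + 3*√6)*(-127*(-26)) = (485 + 3*√6)*3302 = 1601470 + 9906*√6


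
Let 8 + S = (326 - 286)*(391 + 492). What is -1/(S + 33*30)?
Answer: -1/36302 ≈ -2.7547e-5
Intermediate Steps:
S = 35312 (S = -8 + (326 - 286)*(391 + 492) = -8 + 40*883 = -8 + 35320 = 35312)
-1/(S + 33*30) = -1/(35312 + 33*30) = -1/(35312 + 990) = -1/36302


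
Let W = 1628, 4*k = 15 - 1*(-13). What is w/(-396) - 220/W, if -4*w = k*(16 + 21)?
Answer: 1663/58608 ≈ 0.028375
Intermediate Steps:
k = 7 (k = (15 - 1*(-13))/4 = (15 + 13)/4 = (1/4)*28 = 7)
w = -259/4 (w = -7*(16 + 21)/4 = -7*37/4 = -1/4*259 = -259/4 ≈ -64.750)
w/(-396) - 220/W = -259/4/(-396) - 220/1628 = -259/4*(-1/396) - 220*1/1628 = 259/1584 - 5/37 = 1663/58608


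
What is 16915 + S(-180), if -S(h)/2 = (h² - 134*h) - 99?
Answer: -95927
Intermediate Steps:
S(h) = 198 - 2*h² + 268*h (S(h) = -2*((h² - 134*h) - 99) = -2*(-99 + h² - 134*h) = 198 - 2*h² + 268*h)
16915 + S(-180) = 16915 + (198 - 2*(-180)² + 268*(-180)) = 16915 + (198 - 2*32400 - 48240) = 16915 + (198 - 64800 - 48240) = 16915 - 112842 = -95927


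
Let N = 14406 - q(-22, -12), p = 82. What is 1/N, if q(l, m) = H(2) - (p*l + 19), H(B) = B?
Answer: 1/12619 ≈ 7.9246e-5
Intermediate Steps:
q(l, m) = -17 - 82*l (q(l, m) = 2 - (82*l + 19) = 2 - (19 + 82*l) = 2 + (-19 - 82*l) = -17 - 82*l)
N = 12619 (N = 14406 - (-17 - 82*(-22)) = 14406 - (-17 + 1804) = 14406 - 1*1787 = 14406 - 1787 = 12619)
1/N = 1/12619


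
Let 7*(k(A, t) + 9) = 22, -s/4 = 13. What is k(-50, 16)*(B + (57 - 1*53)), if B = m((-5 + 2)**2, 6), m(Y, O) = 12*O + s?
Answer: -984/7 ≈ -140.57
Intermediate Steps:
s = -52 (s = -4*13 = -52)
k(A, t) = -41/7 (k(A, t) = -9 + (1/7)*22 = -9 + 22/7 = -41/7)
m(Y, O) = -52 + 12*O (m(Y, O) = 12*O - 52 = -52 + 12*O)
B = 20 (B = -52 + 12*6 = -52 + 72 = 20)
k(-50, 16)*(B + (57 - 1*53)) = -41*(20 + (57 - 1*53))/7 = -41*(20 + (57 - 53))/7 = -41*(20 + 4)/7 = -41/7*24 = -984/7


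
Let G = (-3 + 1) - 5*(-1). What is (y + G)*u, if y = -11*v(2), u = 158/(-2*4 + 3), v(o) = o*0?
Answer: -474/5 ≈ -94.800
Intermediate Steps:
G = 3 (G = -2 + 5 = 3)
v(o) = 0
u = -158/5 (u = 158/(-8 + 3) = 158/(-5) = 158*(-⅕) = -158/5 ≈ -31.600)
y = 0 (y = -11*0 = 0)
(y + G)*u = (0 + 3)*(-158/5) = 3*(-158/5) = -474/5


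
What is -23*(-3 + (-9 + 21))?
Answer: -207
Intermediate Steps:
-23*(-3 + (-9 + 21)) = -23*(-3 + 12) = -23*9 = -207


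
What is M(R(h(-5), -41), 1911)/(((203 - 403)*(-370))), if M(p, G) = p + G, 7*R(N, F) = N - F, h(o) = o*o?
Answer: 13443/518000 ≈ 0.025952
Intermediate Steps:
h(o) = o**2
R(N, F) = -F/7 + N/7 (R(N, F) = (N - F)/7 = -F/7 + N/7)
M(p, G) = G + p
M(R(h(-5), -41), 1911)/(((203 - 403)*(-370))) = (1911 + (-1/7*(-41) + (1/7)*(-5)**2))/(((203 - 403)*(-370))) = (1911 + (41/7 + (1/7)*25))/((-200*(-370))) = (1911 + (41/7 + 25/7))/74000 = (1911 + 66/7)*(1/74000) = (13443/7)*(1/74000) = 13443/518000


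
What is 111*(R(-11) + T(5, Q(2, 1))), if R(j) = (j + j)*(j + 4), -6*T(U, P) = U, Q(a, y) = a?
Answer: 34003/2 ≈ 17002.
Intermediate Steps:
T(U, P) = -U/6
R(j) = 2*j*(4 + j) (R(j) = (2*j)*(4 + j) = 2*j*(4 + j))
111*(R(-11) + T(5, Q(2, 1))) = 111*(2*(-11)*(4 - 11) - ⅙*5) = 111*(2*(-11)*(-7) - ⅚) = 111*(154 - ⅚) = 111*(919/6) = 34003/2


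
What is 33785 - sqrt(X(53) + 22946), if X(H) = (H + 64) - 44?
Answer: 33785 - sqrt(23019) ≈ 33633.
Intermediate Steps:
X(H) = 20 + H (X(H) = (64 + H) - 44 = 20 + H)
33785 - sqrt(X(53) + 22946) = 33785 - sqrt((20 + 53) + 22946) = 33785 - sqrt(73 + 22946) = 33785 - sqrt(23019)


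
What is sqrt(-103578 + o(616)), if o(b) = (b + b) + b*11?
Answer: I*sqrt(95570) ≈ 309.14*I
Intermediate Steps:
o(b) = 13*b (o(b) = 2*b + 11*b = 13*b)
sqrt(-103578 + o(616)) = sqrt(-103578 + 13*616) = sqrt(-103578 + 8008) = sqrt(-95570) = I*sqrt(95570)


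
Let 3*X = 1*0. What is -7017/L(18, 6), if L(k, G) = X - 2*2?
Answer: 7017/4 ≈ 1754.3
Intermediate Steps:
X = 0 (X = (1*0)/3 = (1/3)*0 = 0)
L(k, G) = -4 (L(k, G) = 0 - 2*2 = 0 - 4 = -4)
-7017/L(18, 6) = -7017/(-4) = -7017*(-1/4) = 7017/4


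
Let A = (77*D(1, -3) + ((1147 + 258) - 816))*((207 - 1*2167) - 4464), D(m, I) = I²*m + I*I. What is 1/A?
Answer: -1/12687400 ≈ -7.8818e-8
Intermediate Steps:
D(m, I) = I² + m*I² (D(m, I) = m*I² + I² = I² + m*I²)
A = -12687400 (A = (77*((-3)²*(1 + 1)) + ((1147 + 258) - 816))*((207 - 1*2167) - 4464) = (77*(9*2) + (1405 - 816))*((207 - 2167) - 4464) = (77*18 + 589)*(-1960 - 4464) = (1386 + 589)*(-6424) = 1975*(-6424) = -12687400)
1/A = 1/(-12687400) = -1/12687400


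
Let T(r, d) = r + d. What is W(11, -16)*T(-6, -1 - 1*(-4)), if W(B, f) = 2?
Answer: -6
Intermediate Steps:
T(r, d) = d + r
W(11, -16)*T(-6, -1 - 1*(-4)) = 2*((-1 - 1*(-4)) - 6) = 2*((-1 + 4) - 6) = 2*(3 - 6) = 2*(-3) = -6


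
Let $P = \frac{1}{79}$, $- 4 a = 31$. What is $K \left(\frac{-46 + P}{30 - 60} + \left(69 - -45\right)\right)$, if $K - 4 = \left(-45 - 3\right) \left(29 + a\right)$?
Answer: $- \frac{46365668}{395} \approx -1.1738 \cdot 10^{5}$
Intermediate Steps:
$a = - \frac{31}{4}$ ($a = \left(- \frac{1}{4}\right) 31 = - \frac{31}{4} \approx -7.75$)
$K = -1016$ ($K = 4 + \left(-45 - 3\right) \left(29 - \frac{31}{4}\right) = 4 - 1020 = -1016$)
$P = \frac{1}{79} \approx 0.012658$
$K \left(\frac{-46 + P}{30 - 60} + \left(69 - -45\right)\right) = - 1016 \left(\frac{-46 + \frac{1}{79}}{30 - 60} + \left(69 - -45\right)\right) = - 1016 \left(- \frac{3633}{79 \left(-30\right)} + \left(69 + 45\right)\right) = - 1016 \left(\left(- \frac{3633}{79}\right) \left(- \frac{1}{30}\right) + 114\right) = - 1016 \left(\frac{1211}{790} + 114\right) = \left(-1016\right) \frac{91271}{790} = - \frac{46365668}{395}$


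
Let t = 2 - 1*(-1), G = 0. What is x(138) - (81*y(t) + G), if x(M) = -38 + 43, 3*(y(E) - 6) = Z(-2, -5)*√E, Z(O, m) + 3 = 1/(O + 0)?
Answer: -481 + 189*√3/2 ≈ -317.32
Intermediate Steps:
Z(O, m) = -3 + 1/O (Z(O, m) = -3 + 1/(O + 0) = -3 + 1/O)
t = 3 (t = 2 + 1 = 3)
y(E) = 6 - 7*√E/6 (y(E) = 6 + ((-3 + 1/(-2))*√E)/3 = 6 + ((-3 - ½)*√E)/3 = 6 + (-7*√E/2)/3 = 6 - 7*√E/6)
x(M) = 5
x(138) - (81*y(t) + G) = 5 - (81*(6 - 7*√3/6) + 0) = 5 - ((486 - 189*√3/2) + 0) = 5 - (486 - 189*√3/2) = 5 + (-486 + 189*√3/2) = -481 + 189*√3/2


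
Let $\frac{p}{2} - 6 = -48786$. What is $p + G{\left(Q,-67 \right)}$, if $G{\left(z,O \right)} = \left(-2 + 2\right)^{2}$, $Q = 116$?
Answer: $-97560$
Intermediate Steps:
$G{\left(z,O \right)} = 0$ ($G{\left(z,O \right)} = 0^{2} = 0$)
$p = -97560$ ($p = 12 + 2 \left(-48786\right) = 12 - 97572 = -97560$)
$p + G{\left(Q,-67 \right)} = -97560 + 0 = -97560$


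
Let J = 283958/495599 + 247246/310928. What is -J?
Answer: -105412681689/77047802936 ≈ -1.3681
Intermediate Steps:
J = 105412681689/77047802936 (J = 283958*(1/495599) + 247246*(1/310928) = 283958/495599 + 123623/155464 = 105412681689/77047802936 ≈ 1.3681)
-J = -1*105412681689/77047802936 = -105412681689/77047802936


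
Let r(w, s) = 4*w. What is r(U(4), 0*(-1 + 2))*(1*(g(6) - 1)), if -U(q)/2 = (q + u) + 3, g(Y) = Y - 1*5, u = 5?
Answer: 0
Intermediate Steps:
g(Y) = -5 + Y (g(Y) = Y - 5 = -5 + Y)
U(q) = -16 - 2*q (U(q) = -2*((q + 5) + 3) = -2*((5 + q) + 3) = -2*(8 + q) = -16 - 2*q)
r(U(4), 0*(-1 + 2))*(1*(g(6) - 1)) = (4*(-16 - 2*4))*(1*((-5 + 6) - 1)) = (4*(-16 - 8))*(1*(1 - 1)) = (4*(-24))*(1*0) = -96*0 = 0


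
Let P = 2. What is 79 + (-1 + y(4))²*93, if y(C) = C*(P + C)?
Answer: 49276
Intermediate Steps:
y(C) = C*(2 + C)
79 + (-1 + y(4))²*93 = 79 + (-1 + 4*(2 + 4))²*93 = 79 + (-1 + 4*6)²*93 = 79 + (-1 + 24)²*93 = 79 + 23²*93 = 79 + 529*93 = 79 + 49197 = 49276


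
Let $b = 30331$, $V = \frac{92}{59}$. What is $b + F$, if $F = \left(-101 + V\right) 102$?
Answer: $\frac{1191095}{59} \approx 20188.0$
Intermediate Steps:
$V = \frac{92}{59}$ ($V = 92 \cdot \frac{1}{59} = \frac{92}{59} \approx 1.5593$)
$F = - \frac{598434}{59}$ ($F = \left(-101 + \frac{92}{59}\right) 102 = \left(- \frac{5867}{59}\right) 102 = - \frac{598434}{59} \approx -10143.0$)
$b + F = 30331 - \frac{598434}{59} = \frac{1191095}{59}$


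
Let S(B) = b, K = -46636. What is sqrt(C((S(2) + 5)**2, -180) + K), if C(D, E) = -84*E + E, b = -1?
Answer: 4*I*sqrt(1981) ≈ 178.03*I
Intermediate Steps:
S(B) = -1
C(D, E) = -83*E
sqrt(C((S(2) + 5)**2, -180) + K) = sqrt(-83*(-180) - 46636) = sqrt(14940 - 46636) = sqrt(-31696) = 4*I*sqrt(1981)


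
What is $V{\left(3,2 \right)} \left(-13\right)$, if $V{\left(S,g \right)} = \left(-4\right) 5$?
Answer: $260$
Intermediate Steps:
$V{\left(S,g \right)} = -20$
$V{\left(3,2 \right)} \left(-13\right) = \left(-20\right) \left(-13\right) = 260$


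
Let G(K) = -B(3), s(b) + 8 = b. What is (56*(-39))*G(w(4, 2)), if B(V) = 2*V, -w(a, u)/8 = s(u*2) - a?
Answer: 13104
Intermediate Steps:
s(b) = -8 + b
w(a, u) = 64 - 16*u + 8*a (w(a, u) = -8*((-8 + u*2) - a) = -8*((-8 + 2*u) - a) = -8*(-8 - a + 2*u) = 64 - 16*u + 8*a)
G(K) = -6 (G(K) = -2*3 = -1*6 = -6)
(56*(-39))*G(w(4, 2)) = (56*(-39))*(-6) = -2184*(-6) = 13104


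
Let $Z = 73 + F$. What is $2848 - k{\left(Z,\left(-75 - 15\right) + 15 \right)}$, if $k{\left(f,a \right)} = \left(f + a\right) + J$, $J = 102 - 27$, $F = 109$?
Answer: $2666$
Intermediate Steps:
$Z = 182$ ($Z = 73 + 109 = 182$)
$J = 75$ ($J = 102 - 27 = 75$)
$k{\left(f,a \right)} = 75 + a + f$ ($k{\left(f,a \right)} = \left(f + a\right) + 75 = \left(a + f\right) + 75 = 75 + a + f$)
$2848 - k{\left(Z,\left(-75 - 15\right) + 15 \right)} = 2848 - \left(75 + \left(\left(-75 - 15\right) + 15\right) + 182\right) = 2848 - \left(75 + \left(-90 + 15\right) + 182\right) = 2848 - \left(75 - 75 + 182\right) = 2848 - 182 = 2666$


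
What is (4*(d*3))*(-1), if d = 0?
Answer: 0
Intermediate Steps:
(4*(d*3))*(-1) = (4*(0*3))*(-1) = (4*0)*(-1) = 0*(-1) = 0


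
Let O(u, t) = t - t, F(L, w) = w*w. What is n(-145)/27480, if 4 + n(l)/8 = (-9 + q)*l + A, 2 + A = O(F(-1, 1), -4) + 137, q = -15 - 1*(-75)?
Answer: -7264/3435 ≈ -2.1147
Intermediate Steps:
q = 60 (q = -15 + 75 = 60)
F(L, w) = w²
O(u, t) = 0
A = 135 (A = -2 + (0 + 137) = -2 + 137 = 135)
n(l) = 1048 + 408*l (n(l) = -32 + 8*((-9 + 60)*l + 135) = -32 + 8*(51*l + 135) = -32 + 8*(135 + 51*l) = -32 + (1080 + 408*l) = 1048 + 408*l)
n(-145)/27480 = (1048 + 408*(-145))/27480 = (1048 - 59160)*(1/27480) = -58112*1/27480 = -7264/3435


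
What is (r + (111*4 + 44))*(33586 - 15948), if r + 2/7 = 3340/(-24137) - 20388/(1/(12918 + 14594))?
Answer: -1671579663782026708/168959 ≈ -9.8934e+12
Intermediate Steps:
r = -94771579434758/168959 (r = -2/7 + (3340/(-24137) - 20388/(1/(12918 + 14594))) = -2/7 + (3340*(-1/24137) - 20388/(1/27512)) = -2/7 + (-3340/24137 - 20388/1/27512) = -2/7 + (-3340/24137 - 20388*27512) = -2/7 + (-3340/24137 - 560914656) = -2/7 - 13538797055212/24137 = -94771579434758/168959 ≈ -5.6091e+8)
(r + (111*4 + 44))*(33586 - 15948) = (-94771579434758/168959 + (111*4 + 44))*(33586 - 15948) = (-94771579434758/168959 + (444 + 44))*17638 = (-94771579434758/168959 + 488)*17638 = -94771496982766/168959*17638 = -1671579663782026708/168959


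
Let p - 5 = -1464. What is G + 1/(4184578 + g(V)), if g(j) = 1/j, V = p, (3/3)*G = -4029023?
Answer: -24598391305611464/6105299301 ≈ -4.0290e+6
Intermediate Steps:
p = -1459 (p = 5 - 1464 = -1459)
G = -4029023
V = -1459
G + 1/(4184578 + g(V)) = -4029023 + 1/(4184578 + 1/(-1459)) = -4029023 + 1/(4184578 - 1/1459) = -4029023 + 1/(6105299301/1459) = -4029023 + 1459/6105299301 = -24598391305611464/6105299301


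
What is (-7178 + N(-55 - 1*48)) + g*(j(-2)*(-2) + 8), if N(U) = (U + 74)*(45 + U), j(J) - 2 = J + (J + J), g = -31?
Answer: -5992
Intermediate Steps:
j(J) = 2 + 3*J (j(J) = 2 + (J + (J + J)) = 2 + (J + 2*J) = 2 + 3*J)
N(U) = (45 + U)*(74 + U) (N(U) = (74 + U)*(45 + U) = (45 + U)*(74 + U))
(-7178 + N(-55 - 1*48)) + g*(j(-2)*(-2) + 8) = (-7178 + (3330 + (-55 - 1*48)² + 119*(-55 - 1*48))) - 31*((2 + 3*(-2))*(-2) + 8) = (-7178 + (3330 + (-55 - 48)² + 119*(-55 - 48))) - 31*((2 - 6)*(-2) + 8) = (-7178 + (3330 + (-103)² + 119*(-103))) - 31*(-4*(-2) + 8) = (-7178 + (3330 + 10609 - 12257)) - 31*(8 + 8) = (-7178 + 1682) - 31*16 = -5496 - 496 = -5992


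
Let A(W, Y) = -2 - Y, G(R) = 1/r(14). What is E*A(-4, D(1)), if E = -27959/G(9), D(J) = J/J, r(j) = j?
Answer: 1174278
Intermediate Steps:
G(R) = 1/14
D(J) = 1
E = -391426 (E = -27959/1/14 = -27959*14 = -391426)
E*A(-4, D(1)) = -391426*(-2 - 1*1) = -391426*(-2 - 1) = -391426*(-3) = 1174278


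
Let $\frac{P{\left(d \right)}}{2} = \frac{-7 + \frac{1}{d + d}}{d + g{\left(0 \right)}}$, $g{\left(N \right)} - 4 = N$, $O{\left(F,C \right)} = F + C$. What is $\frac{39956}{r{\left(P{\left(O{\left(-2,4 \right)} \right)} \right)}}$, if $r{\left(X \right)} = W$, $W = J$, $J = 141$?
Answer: $\frac{39956}{141} \approx 283.38$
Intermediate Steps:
$O{\left(F,C \right)} = C + F$
$g{\left(N \right)} = 4 + N$
$P{\left(d \right)} = \frac{2 \left(-7 + \frac{1}{2 d}\right)}{4 + d}$ ($P{\left(d \right)} = 2 \frac{-7 + \frac{1}{d + d}}{d + \left(4 + 0\right)} = 2 \frac{-7 + \frac{1}{2 d}}{d + 4} = 2 \frac{-7 + \frac{1}{2 d}}{4 + d} = \frac{2 \left(-7 + \frac{1}{2 d}\right)}{4 + d}$)
$W = 141$
$r{\left(X \right)} = 141$
$\frac{39956}{r{\left(P{\left(O{\left(-2,4 \right)} \right)} \right)}} = \frac{39956}{141}$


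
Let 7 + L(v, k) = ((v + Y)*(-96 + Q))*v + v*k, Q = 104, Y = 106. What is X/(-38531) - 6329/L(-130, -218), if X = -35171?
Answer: 1630505404/2053432583 ≈ 0.79404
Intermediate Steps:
L(v, k) = -7 + k*v + v*(848 + 8*v) (L(v, k) = -7 + (((v + 106)*(-96 + 104))*v + v*k) = -7 + (((106 + v)*8)*v + k*v) = -7 + ((848 + 8*v)*v + k*v) = -7 + (v*(848 + 8*v) + k*v) = -7 + (k*v + v*(848 + 8*v)) = -7 + k*v + v*(848 + 8*v))
X/(-38531) - 6329/L(-130, -218) = -35171/(-38531) - 6329/(-7 + 8*(-130)² + 848*(-130) - 218*(-130)) = -35171*(-1/38531) - 6329/(-7 + 8*16900 - 110240 + 28340) = 35171/38531 - 6329/(-7 + 135200 - 110240 + 28340) = 35171/38531 - 6329/53293 = 1630505404/2053432583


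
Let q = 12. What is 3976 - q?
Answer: 3964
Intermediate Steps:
3976 - q = 3976 - 1*12 = 3976 - 12 = 3964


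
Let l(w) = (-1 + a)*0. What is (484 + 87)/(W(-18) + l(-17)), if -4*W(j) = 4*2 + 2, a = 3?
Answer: -1142/5 ≈ -228.40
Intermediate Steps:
W(j) = -5/2 (W(j) = -(4*2 + 2)/4 = -(8 + 2)/4 = -¼*10 = -5/2)
l(w) = 0 (l(w) = (-1 + 3)*0 = 2*0 = 0)
(484 + 87)/(W(-18) + l(-17)) = (484 + 87)/(-5/2 + 0) = 571/(-5/2) = 571*(-⅖) = -1142/5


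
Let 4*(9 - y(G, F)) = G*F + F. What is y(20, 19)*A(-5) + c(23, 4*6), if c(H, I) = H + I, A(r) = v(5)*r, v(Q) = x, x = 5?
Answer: 9263/4 ≈ 2315.8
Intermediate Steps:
v(Q) = 5
A(r) = 5*r
y(G, F) = 9 - F/4 - F*G/4 (y(G, F) = 9 - (G*F + F)/4 = 9 - (F*G + F)/4 = 9 - (F + F*G)/4 = 9 + (-F/4 - F*G/4) = 9 - F/4 - F*G/4)
y(20, 19)*A(-5) + c(23, 4*6) = (9 - ¼*19 - ¼*19*20)*(5*(-5)) + (23 + 4*6) = (9 - 19/4 - 95)*(-25) + (23 + 24) = -363/4*(-25) + 47 = 9075/4 + 47 = 9263/4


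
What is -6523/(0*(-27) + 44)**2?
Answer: -593/176 ≈ -3.3693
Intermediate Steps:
-6523/(0*(-27) + 44)**2 = -6523/(0 + 44)**2 = -6523/(44**2) = -6523/1936 = -6523*1/1936 = -593/176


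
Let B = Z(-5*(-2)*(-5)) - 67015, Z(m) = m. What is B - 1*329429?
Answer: -396494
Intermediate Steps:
B = -67065 (B = -5*(-2)*(-5) - 67015 = 10*(-5) - 67015 = -50 - 67015 = -67065)
B - 1*329429 = -67065 - 1*329429 = -67065 - 329429 = -396494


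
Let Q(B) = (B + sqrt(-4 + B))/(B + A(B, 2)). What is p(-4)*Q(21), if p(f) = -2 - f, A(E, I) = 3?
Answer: 7/4 + sqrt(17)/12 ≈ 2.0936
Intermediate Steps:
Q(B) = (B + sqrt(-4 + B))/(3 + B) (Q(B) = (B + sqrt(-4 + B))/(B + 3) = (B + sqrt(-4 + B))/(3 + B))
p(-4)*Q(21) = (-2 - 1*(-4))*((21 + sqrt(-4 + 21))/(3 + 21)) = (-2 + 4)*((21 + sqrt(17))/24) = 2*((21 + sqrt(17))/24) = 2*(7/8 + sqrt(17)/24) = 7/4 + sqrt(17)/12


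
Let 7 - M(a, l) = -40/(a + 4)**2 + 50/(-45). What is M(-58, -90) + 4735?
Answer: 3457738/729 ≈ 4743.1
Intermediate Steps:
M(a, l) = 73/9 + 40/(4 + a)**2 (M(a, l) = 7 - (-40/(a + 4)**2 + 50/(-45)) = 7 - (-40/(4 + a)**2 + 50*(-1/45)) = 7 - (-40/(4 + a)**2 - 10/9) = 7 - (-10/9 - 40/(4 + a)**2) = 7 + (10/9 + 40/(4 + a)**2) = 73/9 + 40/(4 + a)**2)
M(-58, -90) + 4735 = (73/9 + 40/(4 - 58)**2) + 4735 = (73/9 + 40/(-54)**2) + 4735 = (73/9 + 40*(1/2916)) + 4735 = (73/9 + 10/729) + 4735 = 5923/729 + 4735 = 3457738/729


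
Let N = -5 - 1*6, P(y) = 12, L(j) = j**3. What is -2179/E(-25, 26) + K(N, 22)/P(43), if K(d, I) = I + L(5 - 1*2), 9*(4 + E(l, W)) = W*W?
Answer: -50993/1920 ≈ -26.559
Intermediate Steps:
E(l, W) = -4 + W**2/9 (E(l, W) = -4 + (W*W)/9 = -4 + W**2/9)
N = -11 (N = -5 - 6 = -11)
K(d, I) = 27 + I (K(d, I) = I + (5 - 1*2)**3 = I + (5 - 2)**3 = I + 3**3 = I + 27 = 27 + I)
-2179/E(-25, 26) + K(N, 22)/P(43) = -2179/(-4 + (1/9)*26**2) + (27 + 22)/12 = -2179/(-4 + (1/9)*676) + 49*(1/12) = -2179/(-4 + 676/9) + 49/12 = -2179/640/9 + 49/12 = -2179*9/640 + 49/12 = -19611/640 + 49/12 = -50993/1920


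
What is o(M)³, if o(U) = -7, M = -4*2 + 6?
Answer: -343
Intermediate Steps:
M = -2 (M = -8 + 6 = -2)
o(M)³ = (-7)³ = -343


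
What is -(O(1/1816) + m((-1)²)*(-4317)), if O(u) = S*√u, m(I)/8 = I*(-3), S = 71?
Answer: -103608 - 71*√454/908 ≈ -1.0361e+5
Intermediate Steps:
m(I) = -24*I (m(I) = 8*(I*(-3)) = 8*(-3*I) = -24*I)
O(u) = 71*√u
-(O(1/1816) + m((-1)²)*(-4317)) = -(71*√(1/1816) - 24*(-1)²*(-4317)) = -(71*√(1/1816) - 24*1*(-4317)) = -(71*(√454/908) - 24*(-4317)) = -(71*√454/908 + 103608) = -(103608 + 71*√454/908) = -103608 - 71*√454/908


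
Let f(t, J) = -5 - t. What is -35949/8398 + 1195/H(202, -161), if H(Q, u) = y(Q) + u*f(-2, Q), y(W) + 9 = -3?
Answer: -6896369/3955458 ≈ -1.7435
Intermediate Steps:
y(W) = -12 (y(W) = -9 - 3 = -12)
H(Q, u) = -12 - 3*u (H(Q, u) = -12 + u*(-5 - 1*(-2)) = -12 + u*(-5 + 2) = -12 + u*(-3) = -12 - 3*u)
-35949/8398 + 1195/H(202, -161) = -35949/8398 + 1195/(-12 - 3*(-161)) = -35949*1/8398 + 1195/(-12 + 483) = -35949/8398 + 1195/471 = -6896369/3955458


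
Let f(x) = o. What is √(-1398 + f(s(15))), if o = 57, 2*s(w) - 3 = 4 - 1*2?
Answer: 3*I*√149 ≈ 36.62*I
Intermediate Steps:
s(w) = 5/2 (s(w) = 3/2 + (4 - 1*2)/2 = 3/2 + (4 - 2)/2 = 3/2 + (½)*2 = 3/2 + 1 = 5/2)
f(x) = 57
√(-1398 + f(s(15))) = √(-1398 + 57) = √(-1341) = 3*I*√149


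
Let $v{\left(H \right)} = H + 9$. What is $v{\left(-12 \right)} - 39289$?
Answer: $-39292$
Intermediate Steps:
$v{\left(H \right)} = 9 + H$
$v{\left(-12 \right)} - 39289 = \left(9 - 12\right) - 39289 = -3 - 39289 = -39292$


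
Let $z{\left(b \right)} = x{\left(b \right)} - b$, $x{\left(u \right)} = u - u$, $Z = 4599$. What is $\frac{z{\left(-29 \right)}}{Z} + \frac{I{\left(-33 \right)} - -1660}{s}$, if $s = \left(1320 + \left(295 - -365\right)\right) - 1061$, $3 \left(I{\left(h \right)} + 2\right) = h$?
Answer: $\frac{7601204}{4226481} \approx 1.7985$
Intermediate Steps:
$I{\left(h \right)} = -2 + \frac{h}{3}$
$x{\left(u \right)} = 0$
$z{\left(b \right)} = - b$ ($z{\left(b \right)} = 0 - b = - b$)
$s = 919$ ($s = \left(1320 + \left(295 + 365\right)\right) - 1061 = \left(1320 + 660\right) - 1061 = 1980 - 1061 = 919$)
$\frac{z{\left(-29 \right)}}{Z} + \frac{I{\left(-33 \right)} - -1660}{s} = \frac{\left(-1\right) \left(-29\right)}{4599} + \frac{\left(-2 + \frac{1}{3} \left(-33\right)\right) - -1660}{919} = 29 \cdot \frac{1}{4599} + \left(\left(-2 - 11\right) + 1660\right) \frac{1}{919} = \frac{29}{4599} + \left(-13 + 1660\right) \frac{1}{919} = \frac{29}{4599} + 1647 \cdot \frac{1}{919} = \frac{29}{4599} + \frac{1647}{919} = \frac{7601204}{4226481}$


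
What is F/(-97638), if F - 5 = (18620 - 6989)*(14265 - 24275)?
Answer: 116426305/97638 ≈ 1192.4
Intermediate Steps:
F = -116426305 (F = 5 + (18620 - 6989)*(14265 - 24275) = 5 + 11631*(-10010) = 5 - 116426310 = -116426305)
F/(-97638) = -116426305/(-97638) = -116426305*(-1/97638) = 116426305/97638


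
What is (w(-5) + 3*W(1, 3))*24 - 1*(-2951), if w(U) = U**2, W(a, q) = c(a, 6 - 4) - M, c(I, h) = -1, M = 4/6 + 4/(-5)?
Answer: 17443/5 ≈ 3488.6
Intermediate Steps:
M = -2/15 (M = 4*(1/6) + 4*(-1/5) = 2/3 - 4/5 = -2/15 ≈ -0.13333)
W(a, q) = -13/15 (W(a, q) = -1 - 1*(-2/15) = -1 + 2/15 = -13/15)
(w(-5) + 3*W(1, 3))*24 - 1*(-2951) = ((-5)**2 + 3*(-13/15))*24 - 1*(-2951) = (25 - 13/5)*24 + 2951 = (112/5)*24 + 2951 = 2688/5 + 2951 = 17443/5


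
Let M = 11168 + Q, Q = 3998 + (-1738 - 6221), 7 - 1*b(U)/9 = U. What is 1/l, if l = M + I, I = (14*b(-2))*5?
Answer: 1/12877 ≈ 7.7658e-5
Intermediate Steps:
b(U) = 63 - 9*U
Q = -3961 (Q = 3998 - 7959 = -3961)
I = 5670 (I = (14*(63 - 9*(-2)))*5 = (14*(63 + 18))*5 = (14*81)*5 = 1134*5 = 5670)
M = 7207 (M = 11168 - 3961 = 7207)
l = 12877 (l = 7207 + 5670 = 12877)
1/l = 1/12877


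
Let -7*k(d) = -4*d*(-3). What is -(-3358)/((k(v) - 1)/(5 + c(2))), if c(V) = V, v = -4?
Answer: 164542/41 ≈ 4013.2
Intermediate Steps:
k(d) = -12*d/7 (k(d) = -(-4*d)*(-3)/7 = -12*d/7)
-(-3358)/((k(v) - 1)/(5 + c(2))) = -(-3358)/((-12/7*(-4) - 1)/(5 + 2)) = -(-3358)/((48/7 - 1)/7) = -(-3358)/((41/7)*(⅐)) = -(-3358)/41/49 = -(-3358)*49/41 = -1679*(-98/41) = 164542/41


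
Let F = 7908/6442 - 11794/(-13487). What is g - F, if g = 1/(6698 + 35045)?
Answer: -3811763351869/1813383835861 ≈ -2.1020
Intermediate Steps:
g = 1/41743 ≈ 2.3956e-5
F = 91316072/43441627 (F = 7908*(1/6442) - 11794*(-1/13487) = 3954/3221 + 11794/13487 = 91316072/43441627 ≈ 2.1020)
g - F = 1/41743 - 1*91316072/43441627 = 1/41743 - 91316072/43441627 = -3811763351869/1813383835861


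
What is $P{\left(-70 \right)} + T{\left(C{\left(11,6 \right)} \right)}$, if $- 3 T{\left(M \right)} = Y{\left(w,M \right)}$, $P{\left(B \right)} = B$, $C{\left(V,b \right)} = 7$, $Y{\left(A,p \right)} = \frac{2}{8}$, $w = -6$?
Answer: $- \frac{841}{12} \approx -70.083$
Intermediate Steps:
$Y{\left(A,p \right)} = \frac{1}{4}$ ($Y{\left(A,p \right)} = 2 \cdot \frac{1}{8} = \frac{1}{4}$)
$T{\left(M \right)} = - \frac{1}{12}$ ($T{\left(M \right)} = \left(- \frac{1}{3}\right) \frac{1}{4} = - \frac{1}{12}$)
$P{\left(-70 \right)} + T{\left(C{\left(11,6 \right)} \right)} = -70 - \frac{1}{12} = - \frac{841}{12}$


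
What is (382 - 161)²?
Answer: 48841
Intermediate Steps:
(382 - 161)² = 221² = 48841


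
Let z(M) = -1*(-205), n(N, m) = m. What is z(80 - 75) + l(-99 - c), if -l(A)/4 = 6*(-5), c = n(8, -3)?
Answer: 325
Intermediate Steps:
c = -3
z(M) = 205
l(A) = 120 (l(A) = -24*(-5) = -4*(-30) = 120)
z(80 - 75) + l(-99 - c) = 205 + 120 = 325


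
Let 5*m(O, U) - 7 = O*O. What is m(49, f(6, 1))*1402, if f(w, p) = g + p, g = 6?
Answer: 3376016/5 ≈ 6.7520e+5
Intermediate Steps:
f(w, p) = 6 + p
m(O, U) = 7/5 + O²/5 (m(O, U) = 7/5 + (O*O)/5 = 7/5 + O²/5)
m(49, f(6, 1))*1402 = (7/5 + (⅕)*49²)*1402 = (7/5 + (⅕)*2401)*1402 = (7/5 + 2401/5)*1402 = (2408/5)*1402 = 3376016/5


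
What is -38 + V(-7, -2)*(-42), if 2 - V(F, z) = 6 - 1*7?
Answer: -164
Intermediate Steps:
V(F, z) = 3 (V(F, z) = 2 - (6 - 1*7) = 2 - (6 - 7) = 2 - 1*(-1) = 2 + 1 = 3)
-38 + V(-7, -2)*(-42) = -38 + 3*(-42) = -38 - 126 = -164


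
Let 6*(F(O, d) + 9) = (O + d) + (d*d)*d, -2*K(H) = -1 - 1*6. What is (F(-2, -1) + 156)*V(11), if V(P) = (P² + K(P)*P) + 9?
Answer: 147943/6 ≈ 24657.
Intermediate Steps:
K(H) = 7/2 (K(H) = -(-1 - 1*6)/2 = -(-1 - 6)/2 = -½*(-7) = 7/2)
F(O, d) = -9 + O/6 + d/6 + d³/6 (F(O, d) = -9 + ((O + d) + (d*d)*d)/6 = -9 + ((O + d) + d²*d)/6 = -9 + ((O + d) + d³)/6 = -9 + (O + d + d³)/6 = -9 + (O/6 + d/6 + d³/6) = -9 + O/6 + d/6 + d³/6)
V(P) = 9 + P² + 7*P/2 (V(P) = (P² + 7*P/2) + 9 = 9 + P² + 7*P/2)
(F(-2, -1) + 156)*V(11) = ((-9 + (⅙)*(-2) + (⅙)*(-1) + (⅙)*(-1)³) + 156)*(9 + 11² + (7/2)*11) = ((-9 - ⅓ - ⅙ + (⅙)*(-1)) + 156)*(9 + 121 + 77/2) = ((-9 - ⅓ - ⅙ - ⅙) + 156)*(337/2) = (-29/3 + 156)*(337/2) = (439/3)*(337/2) = 147943/6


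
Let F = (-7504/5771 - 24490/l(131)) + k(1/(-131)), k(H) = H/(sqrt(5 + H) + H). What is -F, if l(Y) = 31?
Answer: 391233813533/494418883 + sqrt(85674)/85673 ≈ 791.30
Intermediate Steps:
k(H) = H/(H + sqrt(5 + H))
F = -4566594/5771 - 1/(131*(-1/131 + sqrt(85674)/131)) (F = (-7504/5771 - 24490/31) + 1/((-131)*(1/(-131) + sqrt(5 + 1/(-131)))) = (-7504*1/5771 - 24490*1/31) - 1/(131*(-1/131 + sqrt(5 - 1/131))) = (-7504/5771 - 790) - 1/(131*(-1/131 + sqrt(654/131))) = -4566594/5771 - 1/(131*(-1/131 + sqrt(85674)/131)) ≈ -791.30)
-F = -(-391233813533/494418883 - sqrt(85674)/85673) = 391233813533/494418883 + sqrt(85674)/85673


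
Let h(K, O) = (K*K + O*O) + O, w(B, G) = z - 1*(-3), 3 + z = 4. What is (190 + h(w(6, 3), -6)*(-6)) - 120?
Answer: -206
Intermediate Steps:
z = 1 (z = -3 + 4 = 1)
w(B, G) = 4 (w(B, G) = 1 - 1*(-3) = 1 + 3 = 4)
h(K, O) = O + K**2 + O**2 (h(K, O) = (K**2 + O**2) + O = O + K**2 + O**2)
(190 + h(w(6, 3), -6)*(-6)) - 120 = (190 + (-6 + 4**2 + (-6)**2)*(-6)) - 120 = (190 + (-6 + 16 + 36)*(-6)) - 120 = (190 + 46*(-6)) - 120 = (190 - 276) - 120 = -86 - 120 = -206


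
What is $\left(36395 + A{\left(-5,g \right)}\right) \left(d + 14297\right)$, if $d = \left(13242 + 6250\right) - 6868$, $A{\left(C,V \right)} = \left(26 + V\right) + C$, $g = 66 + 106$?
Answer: $984985548$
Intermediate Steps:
$g = 172$
$A{\left(C,V \right)} = 26 + C + V$
$d = 12624$ ($d = 19492 - 6868 = 12624$)
$\left(36395 + A{\left(-5,g \right)}\right) \left(d + 14297\right) = \left(36395 + \left(26 - 5 + 172\right)\right) \left(12624 + 14297\right) = \left(36395 + 193\right) 26921 = 36588 \cdot 26921 = 984985548$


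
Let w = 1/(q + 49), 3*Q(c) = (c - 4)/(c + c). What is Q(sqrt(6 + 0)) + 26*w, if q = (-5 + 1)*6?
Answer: 181/150 - sqrt(6)/9 ≈ 0.93450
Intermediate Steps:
q = -24 (q = -4*6 = -24)
Q(c) = (-4 + c)/(6*c) (Q(c) = ((c - 4)/(c + c))/3 = ((-4 + c)/((2*c)))/3 = ((-4 + c)*(1/(2*c)))/3 = ((-4 + c)/(2*c))/3 = (-4 + c)/(6*c))
w = 1/25 (w = 1/(-24 + 49) = 1/25 ≈ 0.040000)
Q(sqrt(6 + 0)) + 26*w = (-4 + sqrt(6 + 0))/(6*(sqrt(6 + 0))) + 26*(1/25) = (-4 + sqrt(6))/(6*(sqrt(6))) + 26/25 = (sqrt(6)/6)*(-4 + sqrt(6))/6 + 26/25 = sqrt(6)*(-4 + sqrt(6))/36 + 26/25 = 26/25 + sqrt(6)*(-4 + sqrt(6))/36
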